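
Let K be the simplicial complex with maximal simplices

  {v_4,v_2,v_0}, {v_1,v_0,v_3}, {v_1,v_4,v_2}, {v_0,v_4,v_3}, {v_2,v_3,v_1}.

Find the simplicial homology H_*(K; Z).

Order the vertices as v_0 < v_1 < v_2 < v_3 < v_4. Listing each simplex with vertices in this order, K has dimension 2 with simplices:

  0-simplices (5): [v_0], [v_1], [v_2], [v_3], [v_4]
  1-simplices (10): [v_0,v_1], [v_0,v_2], [v_0,v_3], [v_0,v_4], [v_1,v_2], [v_1,v_3], [v_1,v_4], [v_2,v_3], [v_2,v_4], [v_3,v_4]
  2-simplices (5): [v_0,v_1,v_3], [v_0,v_2,v_4], [v_0,v_3,v_4], [v_1,v_2,v_3], [v_1,v_2,v_4]

so the chain groups are C_0 ≅ Z^5, C_1 ≅ Z^10, C_2 ≅ Z^5.

∂_1: C_1 → C_0 is given by ∂[p,q] = [q] − [p]. For instance
  ∂[v_0,v_4] = [v_4] − [v_0].
As a 5×10 matrix over Z this has rank 4, with invariant factors (1,1,1,1).

The boundary map ∂_2: C_2 → C_1 sends each 2-simplex [p,q,r] to [q,r] − [p,r] + [p,q]. For instance
  ∂[v_1,v_2,v_4] = [v_2,v_4] − [v_1,v_4] + [v_1,v_2],
  ∂[v_1,v_2,v_3] = [v_2,v_3] − [v_1,v_3] + [v_1,v_2].
As a 10×5 matrix over Z this has rank 5, with invariant factors (1,1,1,1,1).

Now H_k = ker ∂_k / im ∂_{k+1}, so:

  H_0: rank C_0 − rank ∂_1 = 5 − 4 = 1, and the invariant factors of ∂_1 are all 1, so H_0 ≅ Z.
  H_1: rank ker ∂_1 − rank ∂_2 = (10 − 4) − 5 = 1, and the invariant factors of ∂_2 are all 1, so H_1 ≅ Z.
  H_2: rank ker ∂_2 − rank ∂_3 = (5 − 5) − 0 = 0, and there is no ∂_3, so H_2 ≅ 0.

As a check, the Euler characteristic is 5 − 10 + 5 = 0, which agrees with 1 − 1 + 0 = 0.

H_0 ≅ Z,  H_1 ≅ Z,  H_2 = 0.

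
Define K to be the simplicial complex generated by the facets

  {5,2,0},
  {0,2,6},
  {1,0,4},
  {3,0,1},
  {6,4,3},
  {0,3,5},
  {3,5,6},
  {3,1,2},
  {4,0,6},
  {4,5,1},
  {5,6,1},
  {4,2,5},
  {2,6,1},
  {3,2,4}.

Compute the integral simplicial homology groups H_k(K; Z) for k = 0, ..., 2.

Fix the vertex order 0 < 1 < 2 < 3 < 4 < 5 < 6 and write every simplex with vertices in increasing order. Then dim K = 2 and the simplices of K are:

  0-simplices (7): [0], [1], [2], [3], [4], [5], [6]
  1-simplices (21): [0,1], [0,2], [0,3], [0,4], [0,5], [0,6], [1,2], [1,3], [1,4], [1,5], [1,6], [2,3], [2,4], [2,5], [2,6], [3,4], [3,5], [3,6], [4,5], [4,6], [5,6]
  2-simplices (14): [0,1,3], [0,1,4], [0,2,5], [0,2,6], [0,3,5], [0,4,6], [1,2,3], [1,2,6], [1,4,5], [1,5,6], [2,3,4], [2,4,5], [3,4,6], [3,5,6]

so the chain groups are C_0 ≅ Z^7, C_1 ≅ Z^21, C_2 ≅ Z^14.

Boundary ∂_1: C_1 → C_0 sends each edge [p,q] (with p < q) to q − p.
This gives a 7×21 integer matrix of rank 6; reducing to Smith normal form yields diagonal entries (1,1,1,1,1,1).

The boundary map ∂_2: C_2 → C_1 sends each 2-simplex [p,q,r] to [q,r] − [p,r] + [p,q]. For instance
  ∂[0,2,6] = [2,6] − [0,6] + [0,2],
  ∂[2,4,5] = [4,5] − [2,5] + [2,4].
This gives a 21×14 integer matrix of rank 13; reducing to Smith normal form yields diagonal entries (1,1,1,1,1,1,1,1,1,1,1,1,1).

Reading off H_k = ker ∂_k / im ∂_{k+1}:

  H_0: rank C_0 − rank ∂_1 = 7 − 6 = 1, and the invariant factors of ∂_1 are all 1, so H_0 ≅ Z.
  H_1: rank ker ∂_1 − rank ∂_2 = (21 − 6) − 13 = 2, and the invariant factors of ∂_2 are all 1, so H_1 ≅ Z^2.
  H_2: rank ker ∂_2 − rank ∂_3 = (14 − 13) − 0 = 1, and there is no ∂_3, so H_2 ≅ Z.

H_0 ≅ Z,  H_1 ≅ Z^2,  H_2 ≅ Z.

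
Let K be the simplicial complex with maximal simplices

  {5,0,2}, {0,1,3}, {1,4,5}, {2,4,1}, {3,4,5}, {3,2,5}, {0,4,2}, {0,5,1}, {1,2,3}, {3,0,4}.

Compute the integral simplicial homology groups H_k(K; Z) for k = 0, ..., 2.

Take the total order 0 < 1 < 2 < 3 < 4 < 5 on the vertex set. Then K (dimension 2) consists of the simplices:

  0-simplices (6): [0], [1], [2], [3], [4], [5]
  1-simplices (15): [0,1], [0,2], [0,3], [0,4], [0,5], [1,2], [1,3], [1,4], [1,5], [2,3], [2,4], [2,5], [3,4], [3,5], [4,5]
  2-simplices (10): [0,1,3], [0,1,5], [0,2,4], [0,2,5], [0,3,4], [1,2,3], [1,2,4], [1,4,5], [2,3,5], [3,4,5]

Hence C_0 ≅ Z^6, C_1 ≅ Z^15, C_2 ≅ Z^10.

The boundary map ∂_1: C_1 → C_0 is given by ∂[p,q] = [q] − [p].
The 6×15 boundary matrix has rank 5 and Smith normal form diag(1,1,1,1,1).

∂_2: C_2 → C_1 maps a triangle to the signed sum of its edges. For instance
  ∂[0,2,5] = [2,5] − [0,5] + [0,2],
  ∂[1,4,5] = [4,5] − [1,5] + [1,4].
As a 15×10 matrix over Z this has rank 10, with invariant factors (1,1,1,1,1,1,1,1,1,2).

Computing H_k = (kernel of ∂_k) / (image of ∂_{k+1}):

  H_0: rank C_0 − rank ∂_1 = 6 − 5 = 1, and the invariant factors of ∂_1 are all 1, so H_0 = Z.
  H_1: rank ker ∂_1 − rank ∂_2 = (15 − 5) − 10 = 0, and ∂_2 has invariant factor 2 > 1, so H_1 = Z/2.
  H_2: rank ker ∂_2 − rank ∂_3 = (10 − 10) − 0 = 0, and there is no ∂_3, so H_2 = 0.

As a check, the Euler characteristic is 6 − 15 + 10 = 1, which agrees with 1 − 0 + 0 = 1.

H_0 = Z,  H_1 = Z/2,  H_2 = 0.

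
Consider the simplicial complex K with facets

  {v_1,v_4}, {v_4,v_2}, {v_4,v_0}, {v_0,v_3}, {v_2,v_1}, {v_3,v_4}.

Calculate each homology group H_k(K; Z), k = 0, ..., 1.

H_0 = Z,  H_1 = Z^2.

Take the total order v_0 < v_1 < v_2 < v_3 < v_4 on the vertex set. Then K (dimension 1) consists of the simplices:

  0-simplices (5): [v_0], [v_1], [v_2], [v_3], [v_4]
  1-simplices (6): [v_0,v_3], [v_0,v_4], [v_1,v_2], [v_1,v_4], [v_2,v_4], [v_3,v_4]

Hence C_0 ≅ Z^5, C_1 ≅ Z^6.

The boundary map ∂_1: C_1 → C_0 sends each edge [p,q] (with p < q) to q − p.
This gives a 5×6 integer matrix of rank 4; reducing to Smith normal form yields diagonal entries (1,1,1,1).

Now H_k = ker ∂_k / im ∂_{k+1}, so:

  H_0: rank C_0 − rank ∂_1 = 5 − 4 = 1, and the invariant factors of ∂_1 are all 1, so H_0 = Z.
  H_1: rank ker ∂_1 − rank ∂_2 = (6 − 4) − 0 = 2, and there is no ∂_2, so H_1 = Z^2.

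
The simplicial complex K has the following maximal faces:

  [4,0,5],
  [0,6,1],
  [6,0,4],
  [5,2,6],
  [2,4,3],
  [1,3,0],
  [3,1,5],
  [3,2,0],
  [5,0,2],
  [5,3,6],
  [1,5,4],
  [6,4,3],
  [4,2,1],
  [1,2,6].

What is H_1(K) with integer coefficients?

H_1 ≅ Z^2.

Take the total order 0 < 1 < 2 < 3 < 4 < 5 < 6 on the vertex set. Then K (dimension 2) consists of the simplices:

  0-simplices (7): [0], [1], [2], [3], [4], [5], [6]
  1-simplices (21): [0,1], [0,2], [0,3], [0,4], [0,5], [0,6], [1,2], [1,3], [1,4], [1,5], [1,6], [2,3], [2,4], [2,5], [2,6], [3,4], [3,5], [3,6], [4,5], [4,6], [5,6]
  2-simplices (14): [0,1,3], [0,1,6], [0,2,3], [0,2,5], [0,4,5], [0,4,6], [1,2,4], [1,2,6], [1,3,5], [1,4,5], [2,3,4], [2,5,6], [3,4,6], [3,5,6]

Hence C_0 ≅ Z^7, C_1 ≅ Z^21, C_2 ≅ Z^14.

Boundary ∂_1: C_1 → C_0 maps an edge to its endpoints' difference, ∂[p,q] = q − p.
As a 7×21 matrix over Z this has rank 6, with invariant factors (1,1,1,1,1,1).

Boundary ∂_2: C_2 → C_1 sends each 2-simplex [p,q,r] to [q,r] − [p,r] + [p,q]. For instance
  ∂[2,3,4] = [3,4] − [2,4] + [2,3],
  ∂[0,2,3] = [2,3] − [0,3] + [0,2].
As a 21×14 matrix over Z this has rank 13, with invariant factors (1,1,1,1,1,1,1,1,1,1,1,1,1).

Now H_k = ker ∂_k / im ∂_{k+1}, so:

  H_1: rank ker ∂_1 − rank ∂_2 = (21 − 6) − 13 = 2, and the invariant factors of ∂_2 are all 1, so H_1 = Z^2.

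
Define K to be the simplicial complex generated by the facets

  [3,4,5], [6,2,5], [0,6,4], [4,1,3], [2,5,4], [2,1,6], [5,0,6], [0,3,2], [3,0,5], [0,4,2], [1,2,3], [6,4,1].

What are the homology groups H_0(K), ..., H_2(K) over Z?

Fix the vertex order 0 < 1 < 2 < 3 < 4 < 5 < 6 and write every simplex with vertices in increasing order. Then dim K = 2 and the simplices of K are:

  0-simplices (7): [0], [1], [2], [3], [4], [5], [6]
  1-simplices (18): [0,2], [0,3], [0,4], [0,5], [0,6], [1,2], [1,3], [1,4], [1,6], [2,3], [2,4], [2,5], [2,6], [3,4], [3,5], [4,5], [4,6], [5,6]
  2-simplices (12): [0,2,3], [0,2,4], [0,3,5], [0,4,6], [0,5,6], [1,2,3], [1,2,6], [1,3,4], [1,4,6], [2,4,5], [2,5,6], [3,4,5]

so the chain groups are C_0 ≅ Z^7, C_1 ≅ Z^18, C_2 ≅ Z^12.

∂_1: C_1 → C_0 maps an edge to its endpoints' difference, ∂[p,q] = q − p. For instance
  ∂[0,4] = [4] − [0].
The 7×18 boundary matrix has rank 6 and Smith normal form diag(1,1,1,1,1,1).

The boundary map ∂_2: C_2 → C_1 acts by ∂[p,q,r] = [q,r] − [p,r] + [p,q]. For instance
  ∂[3,4,5] = [4,5] − [3,5] + [3,4],
  ∂[1,2,3] = [2,3] − [1,3] + [1,2].
This gives a 18×12 integer matrix of rank 12; reducing to Smith normal form yields diagonal entries (1,1,1,1,1,1,1,1,1,1,1,2).

Computing H_k = (kernel of ∂_k) / (image of ∂_{k+1}):

  H_0: rank C_0 − rank ∂_1 = 7 − 6 = 1, and the invariant factors of ∂_1 are all 1, so H_0 = Z.
  H_1: rank ker ∂_1 − rank ∂_2 = (18 − 6) − 12 = 0, and ∂_2 has invariant factor 2 > 1, so H_1 = Z/2.
  H_2: rank ker ∂_2 − rank ∂_3 = (12 − 12) − 0 = 0, and there is no ∂_3, so H_2 = 0.

H_0 ≅ Z,  H_1 ≅ Z/2,  H_2 = 0.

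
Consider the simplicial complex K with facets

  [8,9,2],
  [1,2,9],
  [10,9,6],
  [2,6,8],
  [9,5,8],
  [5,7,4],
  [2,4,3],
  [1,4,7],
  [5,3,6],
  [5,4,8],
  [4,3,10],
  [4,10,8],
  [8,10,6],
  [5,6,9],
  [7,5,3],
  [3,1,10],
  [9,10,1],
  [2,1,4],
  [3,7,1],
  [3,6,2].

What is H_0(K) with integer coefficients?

H_0 ≅ Z.

Order the vertices as 1 < 2 < 3 < 4 < 5 < 6 < 7 < 8 < 9 < 10. Listing each simplex with vertices in this order, K has dimension 2 with simplices:

  0-simplices (10): [1], [2], [3], [4], [5], [6], [7], [8], [9], [10]
  1-simplices (30): (30 of them)
  2-simplices (20): (20 of them)

giving chain groups C_0 ≅ Z^10, C_1 ≅ Z^30, C_2 ≅ Z^20.

∂_1: C_1 → C_0 is given by ∂[p,q] = [q] − [p]. For instance
  ∂[2,8] = [8] − [2].
As a 10×30 matrix over Z this has rank 9, with invariant factors (1,1,1,1,1,1,1,1,1).

The boundary map ∂_2: C_2 → C_1 sends each 2-simplex [p,q,r] to [q,r] − [p,r] + [p,q]. For instance
  ∂[2,3,4] = [3,4] − [2,4] + [2,3],
  ∂[1,2,9] = [2,9] − [1,9] + [1,2].
The resulting 30×20 matrix has rank 20, and its Smith normal form has invariant factors (1,1,1,1,1,1,1,1,1,1,1,1,1,1,1,1,1,1,1,2).

From H_k ≅ ker(∂_k) / im(∂_{k+1}) we obtain:

  H_0: rank C_0 − rank ∂_1 = 10 − 9 = 1, and the invariant factors of ∂_1 are all 1, so H_0 = Z.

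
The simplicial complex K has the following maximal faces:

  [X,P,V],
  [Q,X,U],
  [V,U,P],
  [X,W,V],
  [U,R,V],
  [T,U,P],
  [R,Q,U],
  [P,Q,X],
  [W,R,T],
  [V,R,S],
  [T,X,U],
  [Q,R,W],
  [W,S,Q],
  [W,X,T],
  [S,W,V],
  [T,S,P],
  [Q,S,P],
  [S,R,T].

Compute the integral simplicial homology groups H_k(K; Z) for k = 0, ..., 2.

H_0 ≅ Z,  H_1 ≅ Z ⊕ Z/2Z,  H_2 = 0.

Fix the vertex order P < Q < R < S < T < U < V < W < X and write every simplex with vertices in increasing order. Then dim K = 2 and the simplices of K are:

  0-simplices (9): P, Q, R, S, T, U, V, W, X
  1-simplices (27): PQ, PS, PT, PU, PV, PX, QR, QS, QU, QW, QX, RS, RT, RU, RV, RW, ST, SV, SW, TU, TW, TX, UV, UX, VW, VX, WX
  2-simplices (18): PQS, PQX, PST, PTU, PUV, PVX, QRU, QRW, QSW, QUX, RST, RSV, RTW, RUV, SVW, TUX, TWX, VWX

giving chain groups C_0 ≅ Z^9, C_1 ≅ Z^27, C_2 ≅ Z^18.

The boundary map ∂_1: C_1 → C_0 is given by ∂[p,q] = [q] − [p]. For instance
  ∂QW = W − Q.
The resulting 9×27 matrix has rank 8, and its Smith normal form has invariant factors (1,1,1,1,1,1,1,1).

∂_2: C_2 → C_1 acts by ∂[p,q,r] = [q,r] − [p,r] + [p,q]. For instance
  ∂PQS = QS − PS + PQ,
  ∂QRW = RW − QW + QR.
This gives a 27×18 integer matrix of rank 18; reducing to Smith normal form yields diagonal entries (1,1,1,1,1,1,1,1,1,1,1,1,1,1,1,1,1,2).

Reading off H_k = ker ∂_k / im ∂_{k+1}:

  H_0: rank C_0 − rank ∂_1 = 9 − 8 = 1, and the invariant factors of ∂_1 are all 1, so H_0 ≅ Z.
  H_1: rank ker ∂_1 − rank ∂_2 = (27 − 8) − 18 = 1, and ∂_2 has invariant factor 2 > 1, so H_1 ≅ Z ⊕ Z/2Z.
  H_2: rank ker ∂_2 − rank ∂_3 = (18 − 18) − 0 = 0, and there is no ∂_3, so H_2 ≅ 0.

(K is a triangulation of the Klein bottle.)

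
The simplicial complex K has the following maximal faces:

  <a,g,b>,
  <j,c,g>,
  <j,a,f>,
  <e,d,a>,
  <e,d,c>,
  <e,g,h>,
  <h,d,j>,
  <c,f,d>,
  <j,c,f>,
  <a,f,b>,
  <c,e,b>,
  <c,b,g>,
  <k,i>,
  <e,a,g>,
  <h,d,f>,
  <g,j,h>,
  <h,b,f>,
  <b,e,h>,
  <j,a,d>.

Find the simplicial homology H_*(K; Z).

We work with the vertex ordering a < b < c < d < e < f < g < h < i < j < k. The simplices of K, each written with vertices in increasing order, are:

  0-simplices (11): a, b, c, d, e, f, g, h, i, j, k
  1-simplices (28): ab, ad, ae, af, ag, aj, bc, be, bf, bg, bh, cd, ce, cf, cg, cj, de, df, dh, dj, eg, eh, fh, fj, gh, gj, hj, ik
  2-simplices (18): abf, abg, ade, adj, aeg, afj, bce, bcg, beh, bfh, cde, cdf, cfj, cgj, dfh, dhj, egh, ghj

giving chain groups C_0 ≅ Z^11, C_1 ≅ Z^28, C_2 ≅ Z^18.

The boundary map ∂_1: C_1 → C_0 sends each edge [p,q] (with p < q) to q − p.
The 11×28 boundary matrix has rank 9 and Smith normal form diag(1,1,1,1,1,1,1,1,1).

∂_2: C_2 → C_1 sends each 2-simplex [p,q,r] to [q,r] − [p,r] + [p,q]. For instance
  ∂abg = bg − ag + ab,
  ∂dhj = hj − dj + dh.
As a 28×18 matrix over Z this has rank 18, with invariant factors (1,1,1,1,1,1,1,1,1,1,1,1,1,1,1,1,1,2).

Now H_k = ker ∂_k / im ∂_{k+1}, so:

  H_0: rank C_0 − rank ∂_1 = 11 − 9 = 2, and the invariant factors of ∂_1 are all 1, so H_0 = Z^2.
  H_1: rank ker ∂_1 − rank ∂_2 = (28 − 9) − 18 = 1, and ∂_2 has invariant factor 2 > 1, so H_1 = Z ⊕ Z/2.
  H_2: rank ker ∂_2 − rank ∂_3 = (18 − 18) − 0 = 0, and there is no ∂_3, so H_2 = 0.

As a check, the Euler characteristic is 11 − 28 + 18 = 1, which agrees with 2 − 1 + 0 = 1.

H_0 ≅ Z^2,  H_1 ≅ Z ⊕ Z/2,  H_2 = 0.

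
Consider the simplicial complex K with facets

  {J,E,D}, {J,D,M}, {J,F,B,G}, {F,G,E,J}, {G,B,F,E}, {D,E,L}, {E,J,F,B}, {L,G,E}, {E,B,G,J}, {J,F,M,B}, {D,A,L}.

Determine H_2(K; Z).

H_2 = 0.

Take the total order A < B < D < E < F < G < J < L < M on the vertex set. Then K (dimension 3) consists of the simplices:

  0-simplices (9): A, B, D, E, F, G, J, L, M
  1-simplices (21): AD, AL, BE, BF, BG, BJ, BM, DE, DJ, DL, DM, EF, EG, EJ, EL, FG, FJ, FM, GJ, GL, JM
  2-simplices (18): ADL, BEF, BEG, BEJ, BFG, BFJ, BFM, BGJ, BJM, DEJ, DEL, DJM, EFG, EFJ, EGJ, EGL, FGJ, FJM
  3-simplices (6): BEFG, BEFJ, BEGJ, BFGJ, BFJM, EFGJ

giving chain groups C_0 ≅ Z^9, C_1 ≅ Z^21, C_2 ≅ Z^18, C_3 ≅ Z^6.

∂_1: C_1 → C_0 maps an edge to its endpoints' difference, ∂[p,q] = q − p. For instance
  ∂EJ = J − E.
The resulting 9×21 matrix has rank 8, and its Smith normal form has invariant factors (1,1,1,1,1,1,1,1).

∂_2: C_2 → C_1 maps a triangle to the signed sum of its edges. For instance
  ∂DEL = EL − DL + DE,
  ∂BEF = EF − BF + BE.
The resulting 21×18 matrix has rank 13, and its Smith normal form has invariant factors (1,1,1,1,1,1,1,1,1,1,1,1,1).

The boundary map ∂_3: C_3 → C_2 sends each 3-simplex σ to the alternating sum Σ_i (−1)^i (σ with its i-th vertex removed). For instance
  ∂BFGJ = FGJ − BGJ + BFJ − BFG,
  ∂BEFG = EFG − BFG + BEG − BEF.
The 18×6 boundary matrix has rank 5 and Smith normal form diag(1,1,1,1,1).

Computing H_k = (kernel of ∂_k) / (image of ∂_{k+1}):

  H_2: rank ker ∂_2 − rank ∂_3 = (18 − 13) − 5 = 0, and the invariant factors of ∂_3 are all 1, so H_2 ≅ 0.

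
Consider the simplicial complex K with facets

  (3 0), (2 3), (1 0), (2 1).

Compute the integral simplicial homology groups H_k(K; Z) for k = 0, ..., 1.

Fix the vertex order 0 < 1 < 2 < 3 and write every simplex with vertices in increasing order. Then dim K = 1 and the simplices of K are:

  0-simplices (4): [0], [1], [2], [3]
  1-simplices (4): [0,1], [0,3], [1,2], [2,3]

Hence C_0 ≅ Z^4, C_1 ≅ Z^4.

∂_1: C_1 → C_0 maps an edge to its endpoints' difference, ∂[p,q] = q − p.
This gives a 4×4 integer matrix of rank 3; reducing to Smith normal form yields diagonal entries (1,1,1).

Now H_k = ker ∂_k / im ∂_{k+1}, so:

  H_0: rank C_0 − rank ∂_1 = 4 − 3 = 1, and the invariant factors of ∂_1 are all 1, so H_0 = Z.
  H_1: rank ker ∂_1 − rank ∂_2 = (4 − 3) − 0 = 1, and there is no ∂_2, so H_1 = Z.

As a check, the Euler characteristic is 4 − 4 = 0, which agrees with 1 − 1 = 0.

H_0 = Z,  H_1 = Z.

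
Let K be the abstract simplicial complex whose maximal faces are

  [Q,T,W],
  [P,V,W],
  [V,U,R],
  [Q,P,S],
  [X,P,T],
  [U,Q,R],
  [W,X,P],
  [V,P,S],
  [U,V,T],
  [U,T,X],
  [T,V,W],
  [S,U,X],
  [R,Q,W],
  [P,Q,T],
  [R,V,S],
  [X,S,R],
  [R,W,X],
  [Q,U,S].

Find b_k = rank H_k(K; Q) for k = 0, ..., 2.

b_0 = 1, b_1 = 1, b_2 = 0.

We work with the vertex ordering P < Q < R < S < T < U < V < W < X. The simplices of K, each written with vertices in increasing order, are:

  0-simplices (9): P, Q, R, S, T, U, V, W, X
  1-simplices (27): PQ, PS, PT, PV, PW, PX, QR, QS, QT, QU, QW, RS, RU, RV, RW, RX, SU, SV, SX, TU, TV, TW, TX, UV, UX, VW, WX
  2-simplices (18): PQS, PQT, PSV, PTX, PVW, PWX, QRU, QRW, QSU, QTW, RSV, RSX, RUV, RWX, SUX, TUV, TUX, TVW

so the chain groups are C_0 ≅ Z^9, C_1 ≅ Z^27, C_2 ≅ Z^18.

Boundary ∂_1: C_1 → C_0 maps an edge to its endpoints' difference, ∂[p,q] = q − p. For instance
  ∂TV = V − T.
As a 9×27 matrix over Z this has rank 8, with invariant factors (1,1,1,1,1,1,1,1).

The boundary map ∂_2: C_2 → C_1 sends each 2-simplex [p,q,r] to [q,r] − [p,r] + [p,q]. For instance
  ∂PQS = QS − PS + PQ,
  ∂QTW = TW − QW + QT.
The resulting 27×18 matrix has rank 18, and its Smith normal form has invariant factors (1,1,1,1,1,1,1,1,1,1,1,1,1,1,1,1,1,2).

Computing H_k = (kernel of ∂_k) / (image of ∂_{k+1}):

  H_0: rank C_0 − rank ∂_1 = 9 − 8 = 1, and the invariant factors of ∂_1 are all 1, so H_0 ≅ Z.
  H_1: rank ker ∂_1 − rank ∂_2 = (27 − 8) − 18 = 1, and ∂_2 has invariant factor 2 > 1, so H_1 ≅ Z ⊕ Z_2.
  H_2: rank ker ∂_2 − rank ∂_3 = (18 − 18) − 0 = 0, and there is no ∂_3, so H_2 ≅ 0.

Hence the Betti numbers are b_0 = 1, b_1 = 1, b_2 = 0.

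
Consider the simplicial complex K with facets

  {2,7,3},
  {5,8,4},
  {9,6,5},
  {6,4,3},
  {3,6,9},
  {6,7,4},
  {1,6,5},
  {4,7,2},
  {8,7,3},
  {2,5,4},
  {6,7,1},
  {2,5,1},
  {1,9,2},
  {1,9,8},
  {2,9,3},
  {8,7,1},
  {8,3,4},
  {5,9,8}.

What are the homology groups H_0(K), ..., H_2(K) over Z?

Fix the vertex order 1 < 2 < 3 < 4 < 5 < 6 < 7 < 8 < 9 and write every simplex with vertices in increasing order. Then dim K = 2 and the simplices of K are:

  0-simplices (9): [1], [2], [3], [4], [5], [6], [7], [8], [9]
  1-simplices (27): (27 of them)
  2-simplices (18): [1,2,5], [1,2,9], [1,5,6], [1,6,7], [1,7,8], [1,8,9], [2,3,7], [2,3,9], [2,4,5], [2,4,7], [3,4,6], [3,4,8], [3,6,9], [3,7,8], [4,5,8], [4,6,7], [5,6,9], [5,8,9]

giving chain groups C_0 ≅ Z^9, C_1 ≅ Z^27, C_2 ≅ Z^18.

∂_1: C_1 → C_0 sends each edge [p,q] (with p < q) to q − p. For instance
  ∂[8,9] = [9] − [8].
The resulting 9×27 matrix has rank 8, and its Smith normal form has invariant factors (1,1,1,1,1,1,1,1).

∂_2: C_2 → C_1 maps a triangle to the signed sum of its edges. For instance
  ∂[2,3,7] = [3,7] − [2,7] + [2,3],
  ∂[1,2,9] = [2,9] − [1,9] + [1,2].
This gives a 27×18 integer matrix of rank 18; reducing to Smith normal form yields diagonal entries (1,1,1,1,1,1,1,1,1,1,1,1,1,1,1,1,1,2).

Computing H_k = (kernel of ∂_k) / (image of ∂_{k+1}):

  H_0: rank C_0 − rank ∂_1 = 9 − 8 = 1, and the invariant factors of ∂_1 are all 1, so H_0 = Z.
  H_1: rank ker ∂_1 − rank ∂_2 = (27 − 8) − 18 = 1, and ∂_2 has invariant factor 2 > 1, so H_1 = Z ⊕ Z/2.
  H_2: rank ker ∂_2 − rank ∂_3 = (18 − 18) − 0 = 0, and there is no ∂_3, so H_2 = 0.

H_0 ≅ Z,  H_1 ≅ Z ⊕ Z/2,  H_2 = 0.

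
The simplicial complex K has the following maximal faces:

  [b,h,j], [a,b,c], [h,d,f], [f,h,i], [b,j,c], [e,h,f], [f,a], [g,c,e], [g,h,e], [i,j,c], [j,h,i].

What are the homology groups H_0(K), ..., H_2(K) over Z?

H_0 = Z,  H_1 = Z^2,  H_2 = 0.

K has 10 vertices, 21 edges, 10 triangles.
rank ∂_0 = 0, rank ∂_1 = 9 ⇒ b_0 = 10 − 0 − 9 = 1; all invariant factors of ∂_1 are 1 so no torsion. So H_0 = Z.
rank ∂_1 = 9, rank ∂_2 = 10 ⇒ b_1 = 21 − 9 − 10 = 2; all invariant factors of ∂_2 are 1 so no torsion. So H_1 = Z^2.
rank ∂_2 = 10, rank ∂_3 = 0 ⇒ b_2 = 10 − 10 − 0 = 0. So H_2 = 0.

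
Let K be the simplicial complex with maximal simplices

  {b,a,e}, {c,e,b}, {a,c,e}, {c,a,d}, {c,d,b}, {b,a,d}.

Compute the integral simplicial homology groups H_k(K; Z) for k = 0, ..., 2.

Take the total order a < b < c < d < e on the vertex set. Then K (dimension 2) consists of the simplices:

  0-simplices (5): a, b, c, d, e
  1-simplices (9): ab, ac, ad, ae, bc, bd, be, cd, ce
  2-simplices (6): abd, abe, acd, ace, bcd, bce

so the chain groups are C_0 ≅ Z^5, C_1 ≅ Z^9, C_2 ≅ Z^6.

∂_1: C_1 → C_0 maps an edge to its endpoints' difference, ∂[p,q] = q − p. For instance
  ∂cd = d − c.
This gives a 5×9 integer matrix of rank 4; reducing to Smith normal form yields diagonal entries (1,1,1,1).

∂_2: C_2 → C_1 acts by ∂[p,q,r] = [q,r] − [p,r] + [p,q]. For instance
  ∂abe = be − ae + ab,
  ∂bce = ce − be + bc.
As a 9×6 matrix over Z this has rank 5, with invariant factors (1,1,1,1,1).

Reading off H_k = ker ∂_k / im ∂_{k+1}:

  H_0: rank C_0 − rank ∂_1 = 5 − 4 = 1, and the invariant factors of ∂_1 are all 1, so H_0 ≅ Z.
  H_1: rank ker ∂_1 − rank ∂_2 = (9 − 4) − 5 = 0, and the invariant factors of ∂_2 are all 1, so H_1 ≅ 0.
  H_2: rank ker ∂_2 − rank ∂_3 = (6 − 5) − 0 = 1, and there is no ∂_3, so H_2 ≅ Z.

As a check, the Euler characteristic is 5 − 9 + 6 = 2, which agrees with 1 − 0 + 1 = 2.

H_0 ≅ Z,  H_1 = 0,  H_2 ≅ Z.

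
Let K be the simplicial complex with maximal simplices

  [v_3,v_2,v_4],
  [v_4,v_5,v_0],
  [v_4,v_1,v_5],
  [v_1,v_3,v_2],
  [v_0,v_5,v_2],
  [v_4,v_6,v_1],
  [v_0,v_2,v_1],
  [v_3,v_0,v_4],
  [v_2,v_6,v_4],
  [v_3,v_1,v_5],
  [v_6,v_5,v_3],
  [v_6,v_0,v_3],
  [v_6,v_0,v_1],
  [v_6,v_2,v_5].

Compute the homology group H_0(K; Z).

H_0 ≅ Z.

Order the vertices as v_0 < v_1 < v_2 < v_3 < v_4 < v_5 < v_6. Listing each simplex with vertices in this order, K has dimension 2 with simplices:

  0-simplices (7): [v_0], [v_1], [v_2], [v_3], [v_4], [v_5], [v_6]
  1-simplices (21): (21 of them)
  2-simplices (14): (14 of them)

Hence C_0 ≅ Z^7, C_1 ≅ Z^21, C_2 ≅ Z^14.

Boundary ∂_1: C_1 → C_0 maps an edge to its endpoints' difference, ∂[p,q] = q − p.
As a 7×21 matrix over Z this has rank 6, with invariant factors (1,1,1,1,1,1).

Boundary ∂_2: C_2 → C_1 sends each 2-simplex [p,q,r] to [q,r] − [p,r] + [p,q]. For instance
  ∂[v_2,v_4,v_6] = [v_4,v_6] − [v_2,v_6] + [v_2,v_4],
  ∂[v_1,v_2,v_3] = [v_2,v_3] − [v_1,v_3] + [v_1,v_2].
This gives a 21×14 integer matrix of rank 13; reducing to Smith normal form yields diagonal entries (1,1,1,1,1,1,1,1,1,1,1,1,1).

Computing H_k = (kernel of ∂_k) / (image of ∂_{k+1}):

  H_0: rank C_0 − rank ∂_1 = 7 − 6 = 1, and the invariant factors of ∂_1 are all 1, so H_0 = Z.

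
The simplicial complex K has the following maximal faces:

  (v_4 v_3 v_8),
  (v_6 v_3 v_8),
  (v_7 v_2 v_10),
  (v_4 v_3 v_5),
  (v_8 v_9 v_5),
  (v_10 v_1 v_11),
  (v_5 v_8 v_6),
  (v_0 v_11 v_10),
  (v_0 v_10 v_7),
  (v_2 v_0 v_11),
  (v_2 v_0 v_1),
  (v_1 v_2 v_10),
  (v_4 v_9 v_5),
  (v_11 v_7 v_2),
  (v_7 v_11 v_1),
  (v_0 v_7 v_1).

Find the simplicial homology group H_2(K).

H_2 = 0.

We work with the vertex ordering v_0 < v_1 < v_2 < v_3 < v_4 < v_5 < v_6 < v_7 < v_8 < v_9 < v_10 < v_11. The simplices of K, each written with vertices in increasing order, are:

  0-simplices (12): [v_0], [v_1], [v_2], [v_3], [v_4], [v_5], [v_6], [v_7], [v_8], [v_9], [v_10], [v_11]
  1-simplices (27): (27 of them)
  2-simplices (16): (16 of them)

giving chain groups C_0 ≅ Z^12, C_1 ≅ Z^27, C_2 ≅ Z^16.

Boundary ∂_1: C_1 → C_0 is given by ∂[p,q] = [q] − [p]. For instance
  ∂[v_0,v_2] = [v_2] − [v_0].
As a 12×27 matrix over Z this has rank 10, with invariant factors (1,1,1,1,1,1,1,1,1,1).

∂_2: C_2 → C_1 sends each 2-simplex [p,q,r] to [q,r] − [p,r] + [p,q]. For instance
  ∂[v_3,v_4,v_8] = [v_4,v_8] − [v_3,v_8] + [v_3,v_4],
  ∂[v_0,v_1,v_2] = [v_1,v_2] − [v_0,v_2] + [v_0,v_1].
This gives a 27×16 integer matrix of rank 16; reducing to Smith normal form yields diagonal entries (1,1,1,1,1,1,1,1,1,1,1,1,1,1,1,2).

From H_k ≅ ker(∂_k) / im(∂_{k+1}) we obtain:

  H_2: rank ker ∂_2 − rank ∂_3 = (16 − 16) − 0 = 0, and there is no ∂_3, so H_2 ≅ 0.

(K is a triangulation of the disjoint union of the cylinder S^1 x I and the real projective plane RP^2.)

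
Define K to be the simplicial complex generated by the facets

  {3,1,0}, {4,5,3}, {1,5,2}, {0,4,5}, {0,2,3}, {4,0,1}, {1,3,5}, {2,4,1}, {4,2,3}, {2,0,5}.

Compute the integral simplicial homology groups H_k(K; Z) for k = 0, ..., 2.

We work with the vertex ordering 0 < 1 < 2 < 3 < 4 < 5. The simplices of K, each written with vertices in increasing order, are:

  0-simplices (6): [0], [1], [2], [3], [4], [5]
  1-simplices (15): [0,1], [0,2], [0,3], [0,4], [0,5], [1,2], [1,3], [1,4], [1,5], [2,3], [2,4], [2,5], [3,4], [3,5], [4,5]
  2-simplices (10): [0,1,3], [0,1,4], [0,2,3], [0,2,5], [0,4,5], [1,2,4], [1,2,5], [1,3,5], [2,3,4], [3,4,5]

Hence C_0 ≅ Z^6, C_1 ≅ Z^15, C_2 ≅ Z^10.

∂_1: C_1 → C_0 sends each edge [p,q] (with p < q) to q − p. For instance
  ∂[0,1] = [1] − [0].
The 6×15 boundary matrix has rank 5 and Smith normal form diag(1,1,1,1,1).

∂_2: C_2 → C_1 sends each 2-simplex [p,q,r] to [q,r] − [p,r] + [p,q]. For instance
  ∂[0,4,5] = [4,5] − [0,5] + [0,4],
  ∂[0,1,4] = [1,4] − [0,4] + [0,1].
The resulting 15×10 matrix has rank 10, and its Smith normal form has invariant factors (1,1,1,1,1,1,1,1,1,2).

Now H_k = ker ∂_k / im ∂_{k+1}, so:

  H_0: rank C_0 − rank ∂_1 = 6 − 5 = 1, and the invariant factors of ∂_1 are all 1, so H_0 ≅ Z.
  H_1: rank ker ∂_1 − rank ∂_2 = (15 − 5) − 10 = 0, and ∂_2 has invariant factor 2 > 1, so H_1 ≅ Z/2.
  H_2: rank ker ∂_2 − rank ∂_3 = (10 − 10) − 0 = 0, and there is no ∂_3, so H_2 ≅ 0.

H_0 = Z,  H_1 = Z/2,  H_2 = 0.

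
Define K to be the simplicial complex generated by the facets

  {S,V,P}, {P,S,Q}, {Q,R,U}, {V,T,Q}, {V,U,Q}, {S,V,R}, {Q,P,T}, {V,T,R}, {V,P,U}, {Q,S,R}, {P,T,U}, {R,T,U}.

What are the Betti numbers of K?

b_0 = 1, b_1 = 0, b_2 = 0.

Order the vertices as P < Q < R < S < T < U < V. Listing each simplex with vertices in this order, K has dimension 2 with simplices:

  0-simplices (7): P, Q, R, S, T, U, V
  1-simplices (18): PQ, PS, PT, PU, PV, QR, QS, QT, QU, QV, RS, RT, RU, RV, SV, TU, TV, UV
  2-simplices (12): PQS, PQT, PSV, PTU, PUV, QRS, QRU, QTV, QUV, RSV, RTU, RTV

giving chain groups C_0 ≅ Z^7, C_1 ≅ Z^18, C_2 ≅ Z^12.

The boundary map ∂_1: C_1 → C_0 maps an edge to its endpoints' difference, ∂[p,q] = q − p. For instance
  ∂RS = S − R.
The 7×18 boundary matrix has rank 6 and Smith normal form diag(1,1,1,1,1,1).

The boundary map ∂_2: C_2 → C_1 maps a triangle to the signed sum of its edges. For instance
  ∂QRU = RU − QU + QR,
  ∂PUV = UV − PV + PU.
The 18×12 boundary matrix has rank 12 and Smith normal form diag(1,1,1,1,1,1,1,1,1,1,1,2).

Reading off H_k = ker ∂_k / im ∂_{k+1}:

  H_0: rank C_0 − rank ∂_1 = 7 − 6 = 1, and the invariant factors of ∂_1 are all 1, so H_0 ≅ Z.
  H_1: rank ker ∂_1 − rank ∂_2 = (18 − 6) − 12 = 0, and ∂_2 has invariant factor 2 > 1, so H_1 ≅ Z/2.
  H_2: rank ker ∂_2 − rank ∂_3 = (12 − 12) − 0 = 0, and there is no ∂_3, so H_2 ≅ 0.

Hence the Betti numbers are b_0 = 1, b_1 = 0, b_2 = 0.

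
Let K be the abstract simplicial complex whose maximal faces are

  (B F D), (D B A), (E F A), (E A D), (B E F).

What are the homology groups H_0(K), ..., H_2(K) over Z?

Fix the vertex order A < B < D < E < F and write every simplex with vertices in increasing order. Then dim K = 2 and the simplices of K are:

  0-simplices (5): A, B, D, E, F
  1-simplices (10): AB, AD, AE, AF, BD, BE, BF, DE, DF, EF
  2-simplices (5): ABD, ADE, AEF, BDF, BEF

giving chain groups C_0 ≅ Z^5, C_1 ≅ Z^10, C_2 ≅ Z^5.

∂_1: C_1 → C_0 is given by ∂[p,q] = [q] − [p].
This gives a 5×10 integer matrix of rank 4; reducing to Smith normal form yields diagonal entries (1,1,1,1).

Boundary ∂_2: C_2 → C_1 sends each 2-simplex [p,q,r] to [q,r] − [p,r] + [p,q]. For instance
  ∂BDF = DF − BF + BD,
  ∂ABD = BD − AD + AB.
The 10×5 boundary matrix has rank 5 and Smith normal form diag(1,1,1,1,1).

Now H_k = ker ∂_k / im ∂_{k+1}, so:

  H_0: rank C_0 − rank ∂_1 = 5 − 4 = 1, and the invariant factors of ∂_1 are all 1, so H_0 = Z.
  H_1: rank ker ∂_1 − rank ∂_2 = (10 − 4) − 5 = 1, and the invariant factors of ∂_2 are all 1, so H_1 = Z.
  H_2: rank ker ∂_2 − rank ∂_3 = (5 − 5) − 0 = 0, and there is no ∂_3, so H_2 = 0.

H_0 ≅ Z,  H_1 ≅ Z,  H_2 = 0.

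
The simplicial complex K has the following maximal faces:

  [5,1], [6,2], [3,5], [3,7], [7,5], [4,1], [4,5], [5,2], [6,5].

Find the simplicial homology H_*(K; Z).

H_0 ≅ Z,  H_1 ≅ Z^3.

K has 7 vertices, 9 edges.
rank ∂_0 = 0, rank ∂_1 = 6 ⇒ b_0 = 7 − 0 − 6 = 1; all invariant factors of ∂_1 are 1 so no torsion. So H_0 = Z.
rank ∂_1 = 6, rank ∂_2 = 0 ⇒ b_1 = 9 − 6 − 0 = 3. So H_1 = Z^3.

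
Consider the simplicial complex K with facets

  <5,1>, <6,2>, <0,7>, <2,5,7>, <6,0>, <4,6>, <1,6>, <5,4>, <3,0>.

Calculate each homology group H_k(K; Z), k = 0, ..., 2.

We work with the vertex ordering 0 < 1 < 2 < 3 < 4 < 5 < 6 < 7. The simplices of K, each written with vertices in increasing order, are:

  0-simplices (8): [0], [1], [2], [3], [4], [5], [6], [7]
  1-simplices (11): [0,3], [0,6], [0,7], [1,5], [1,6], [2,5], [2,6], [2,7], [4,5], [4,6], [5,7]
  2-simplices (1): [2,5,7]

so the chain groups are C_0 ≅ Z^8, C_1 ≅ Z^11, C_2 ≅ Z^1.

The boundary map ∂_1: C_1 → C_0 maps an edge to its endpoints' difference, ∂[p,q] = q − p.
The resulting 8×11 matrix has rank 7, and its Smith normal form has invariant factors (1,1,1,1,1,1,1).

The boundary map ∂_2: C_2 → C_1 acts by ∂[p,q,r] = [q,r] − [p,r] + [p,q]. For instance
  ∂[2,5,7] = [5,7] − [2,7] + [2,5].
As a 11×1 matrix over Z this has rank 1, with invariant factors (1).

Computing H_k = (kernel of ∂_k) / (image of ∂_{k+1}):

  H_0: rank C_0 − rank ∂_1 = 8 − 7 = 1, and the invariant factors of ∂_1 are all 1, so H_0 = Z.
  H_1: rank ker ∂_1 − rank ∂_2 = (11 − 7) − 1 = 3, and the invariant factors of ∂_2 are all 1, so H_1 = Z^3.
  H_2: rank ker ∂_2 − rank ∂_3 = (1 − 1) − 0 = 0, and there is no ∂_3, so H_2 = 0.

H_0 ≅ Z,  H_1 ≅ Z^3,  H_2 = 0.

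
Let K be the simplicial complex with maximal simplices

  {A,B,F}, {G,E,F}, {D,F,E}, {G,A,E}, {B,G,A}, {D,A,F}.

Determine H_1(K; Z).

H_1 ≅ Z.

K has 6 vertices, 12 edges, 6 triangles.
rank ∂_1 = 5, rank ∂_2 = 6 ⇒ b_1 = 12 − 5 − 6 = 1; all invariant factors of ∂_2 are 1 so no torsion. So H_1 ≅ Z.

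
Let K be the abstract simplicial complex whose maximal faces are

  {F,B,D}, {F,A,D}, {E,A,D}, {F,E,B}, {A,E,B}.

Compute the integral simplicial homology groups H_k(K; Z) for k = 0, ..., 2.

H_0 ≅ Z,  H_1 ≅ Z,  H_2 = 0.

Take the total order A < B < D < E < F on the vertex set. Then K (dimension 2) consists of the simplices:

  0-simplices (5): A, B, D, E, F
  1-simplices (10): AB, AD, AE, AF, BD, BE, BF, DE, DF, EF
  2-simplices (5): ABE, ADE, ADF, BDF, BEF

so the chain groups are C_0 ≅ Z^5, C_1 ≅ Z^10, C_2 ≅ Z^5.

Boundary ∂_1: C_1 → C_0 sends each edge [p,q] (with p < q) to q − p. For instance
  ∂AB = B − A.
As a 5×10 matrix over Z this has rank 4, with invariant factors (1,1,1,1).

Boundary ∂_2: C_2 → C_1 sends each 2-simplex [p,q,r] to [q,r] − [p,r] + [p,q]. For instance
  ∂BEF = EF − BF + BE,
  ∂BDF = DF − BF + BD.
The 10×5 boundary matrix has rank 5 and Smith normal form diag(1,1,1,1,1).

Reading off H_k = ker ∂_k / im ∂_{k+1}:

  H_0: rank C_0 − rank ∂_1 = 5 − 4 = 1, and the invariant factors of ∂_1 are all 1, so H_0 = Z.
  H_1: rank ker ∂_1 − rank ∂_2 = (10 − 4) − 5 = 1, and the invariant factors of ∂_2 are all 1, so H_1 = Z.
  H_2: rank ker ∂_2 − rank ∂_3 = (5 − 5) − 0 = 0, and there is no ∂_3, so H_2 = 0.

(K is a triangulation of the Möbius band.)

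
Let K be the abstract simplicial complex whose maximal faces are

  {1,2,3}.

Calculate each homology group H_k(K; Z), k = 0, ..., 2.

H_0 ≅ Z,  H_1 = 0,  H_2 = 0.

Fix the vertex order 1 < 2 < 3 and write every simplex with vertices in increasing order. Then dim K = 2 and the simplices of K are:

  0-simplices (3): [1], [2], [3]
  1-simplices (3): [1,2], [1,3], [2,3]
  2-simplices (1): [1,2,3]

Hence C_0 ≅ Z^3, C_1 ≅ Z^3, C_2 ≅ Z^1.

∂_1: C_1 → C_0 maps an edge to its endpoints' difference, ∂[p,q] = q − p.
As a 3×3 matrix over Z this has rank 2, with invariant factors (1,1).

∂_2: C_2 → C_1 sends each 2-simplex [p,q,r] to [q,r] − [p,r] + [p,q]. For instance
  ∂[1,2,3] = [2,3] − [1,3] + [1,2].
As a 3×1 matrix over Z this has rank 1, with invariant factors (1).

Now H_k = ker ∂_k / im ∂_{k+1}, so:

  H_0: rank C_0 − rank ∂_1 = 3 − 2 = 1, and the invariant factors of ∂_1 are all 1, so H_0 = Z.
  H_1: rank ker ∂_1 − rank ∂_2 = (3 − 2) − 1 = 0, and the invariant factors of ∂_2 are all 1, so H_1 = 0.
  H_2: rank ker ∂_2 − rank ∂_3 = (1 − 1) − 0 = 0, and there is no ∂_3, so H_2 = 0.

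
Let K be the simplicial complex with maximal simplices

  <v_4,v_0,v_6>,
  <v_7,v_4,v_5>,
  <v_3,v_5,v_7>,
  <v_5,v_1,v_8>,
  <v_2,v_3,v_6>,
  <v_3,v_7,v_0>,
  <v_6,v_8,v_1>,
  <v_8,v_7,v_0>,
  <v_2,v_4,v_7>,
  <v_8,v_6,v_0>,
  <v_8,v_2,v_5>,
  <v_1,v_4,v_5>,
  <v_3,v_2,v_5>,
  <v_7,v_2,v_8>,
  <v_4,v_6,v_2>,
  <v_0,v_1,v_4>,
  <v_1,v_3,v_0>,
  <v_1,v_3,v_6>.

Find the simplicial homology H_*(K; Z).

Order the vertices as v_0 < v_1 < v_2 < v_3 < v_4 < v_5 < v_6 < v_7 < v_8. Listing each simplex with vertices in this order, K has dimension 2 with simplices:

  0-simplices (9): [v_0], [v_1], [v_2], [v_3], [v_4], [v_5], [v_6], [v_7], [v_8]
  1-simplices (27): (27 of them)
  2-simplices (18): (18 of them)

giving chain groups C_0 ≅ Z^9, C_1 ≅ Z^27, C_2 ≅ Z^18.

∂_1: C_1 → C_0 is given by ∂[p,q] = [q] − [p].
As a 9×27 matrix over Z this has rank 8, with invariant factors (1,1,1,1,1,1,1,1).

The boundary map ∂_2: C_2 → C_1 acts by ∂[p,q,r] = [q,r] − [p,r] + [p,q]. For instance
  ∂[v_3,v_5,v_7] = [v_5,v_7] − [v_3,v_7] + [v_3,v_5],
  ∂[v_2,v_5,v_8] = [v_5,v_8] − [v_2,v_8] + [v_2,v_5].
The resulting 27×18 matrix has rank 18, and its Smith normal form has invariant factors (1,1,1,1,1,1,1,1,1,1,1,1,1,1,1,1,1,2).

From H_k ≅ ker(∂_k) / im(∂_{k+1}) we obtain:

  H_0: rank C_0 − rank ∂_1 = 9 − 8 = 1, and the invariant factors of ∂_1 are all 1, so H_0 = Z.
  H_1: rank ker ∂_1 − rank ∂_2 = (27 − 8) − 18 = 1, and ∂_2 has invariant factor 2 > 1, so H_1 = Z ⊕ Z/2.
  H_2: rank ker ∂_2 − rank ∂_3 = (18 − 18) − 0 = 0, and there is no ∂_3, so H_2 = 0.

As a check, the Euler characteristic is 9 − 27 + 18 = 0, which agrees with 1 − 1 + 0 = 0.
(K is a triangulation of the Klein bottle.)

H_0 = Z,  H_1 = Z ⊕ Z/2,  H_2 = 0.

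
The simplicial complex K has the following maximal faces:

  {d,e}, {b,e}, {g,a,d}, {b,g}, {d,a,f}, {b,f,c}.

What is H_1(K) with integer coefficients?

H_1 = Z^2.

We work with the vertex ordering a < b < c < d < e < f < g. The simplices of K, each written with vertices in increasing order, are:

  0-simplices (7): a, b, c, d, e, f, g
  1-simplices (11): ad, af, ag, bc, be, bf, bg, cf, de, df, dg
  2-simplices (3): adf, adg, bcf

so the chain groups are C_0 ≅ Z^7, C_1 ≅ Z^11, C_2 ≅ Z^3.

The boundary map ∂_1: C_1 → C_0 sends each edge [p,q] (with p < q) to q − p.
This gives a 7×11 integer matrix of rank 6; reducing to Smith normal form yields diagonal entries (1,1,1,1,1,1).

∂_2: C_2 → C_1 maps a triangle to the signed sum of its edges. For instance
  ∂adg = dg − ag + ad,
  ∂adf = df − af + ad.
The 11×3 boundary matrix has rank 3 and Smith normal form diag(1,1,1).

Computing H_k = (kernel of ∂_k) / (image of ∂_{k+1}):

  H_1: rank ker ∂_1 − rank ∂_2 = (11 − 6) − 3 = 2, and the invariant factors of ∂_2 are all 1, so H_1 ≅ Z^2.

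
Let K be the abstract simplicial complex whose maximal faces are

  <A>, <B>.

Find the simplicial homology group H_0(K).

H_0 ≅ Z^2.

We work with the vertex ordering A < B. The simplices of K, each written with vertices in increasing order, are:

  0-simplices (2): A, B

giving chain groups C_0 ≅ Z^2.

Now H_k = ker ∂_k / im ∂_{k+1}, so:

  H_0: rank C_0 − rank ∂_1 = 2 − 0 = 2, and there is no ∂_1, so H_0 = Z^2.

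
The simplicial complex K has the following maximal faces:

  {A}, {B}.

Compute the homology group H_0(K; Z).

H_0 ≅ Z^2.

Order the vertices as A < B. Listing each simplex with vertices in this order, K has dimension 0 with simplices:

  0-simplices (2): A, B

giving chain groups C_0 ≅ Z^2.

Computing H_k = (kernel of ∂_k) / (image of ∂_{k+1}):

  H_0: rank C_0 − rank ∂_1 = 2 − 0 = 2, and there is no ∂_1, so H_0 = Z^2.

(K is a triangulation of a set of 2 points.)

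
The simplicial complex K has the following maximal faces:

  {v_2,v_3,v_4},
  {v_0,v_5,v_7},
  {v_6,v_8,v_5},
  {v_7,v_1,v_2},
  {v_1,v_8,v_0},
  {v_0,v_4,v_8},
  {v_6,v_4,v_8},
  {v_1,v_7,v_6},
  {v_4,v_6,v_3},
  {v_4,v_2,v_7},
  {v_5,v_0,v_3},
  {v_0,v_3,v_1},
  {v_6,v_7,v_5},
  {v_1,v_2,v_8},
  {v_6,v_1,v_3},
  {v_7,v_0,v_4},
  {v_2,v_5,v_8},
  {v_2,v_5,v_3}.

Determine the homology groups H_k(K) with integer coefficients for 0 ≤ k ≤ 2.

K has 9 vertices, 27 edges, 18 triangles.
rank ∂_0 = 0, rank ∂_1 = 8 ⇒ b_0 = 9 − 0 − 8 = 1; all invariant factors of ∂_1 are 1 so no torsion. So H_0 = Z.
rank ∂_1 = 8, rank ∂_2 = 17 ⇒ b_1 = 27 − 8 − 17 = 2; all invariant factors of ∂_2 are 1 so no torsion. So H_1 = Z^2.
rank ∂_2 = 17, rank ∂_3 = 0 ⇒ b_2 = 18 − 17 − 0 = 1. So H_2 = Z.

H_0 = Z,  H_1 = Z^2,  H_2 = Z.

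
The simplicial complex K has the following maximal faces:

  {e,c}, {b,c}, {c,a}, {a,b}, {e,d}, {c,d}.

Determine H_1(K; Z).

H_1 ≅ Z^2.

K has 5 vertices, 6 edges.
rank ∂_1 = 4, rank ∂_2 = 0 ⇒ b_1 = 6 − 4 − 0 = 2. So H_1 = Z^2.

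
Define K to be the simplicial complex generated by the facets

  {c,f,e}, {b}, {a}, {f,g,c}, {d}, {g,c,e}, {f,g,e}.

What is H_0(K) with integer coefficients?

H_0 ≅ Z^4.

Take the total order a < b < c < d < e < f < g on the vertex set. Then K (dimension 2) consists of the simplices:

  0-simplices (7): a, b, c, d, e, f, g
  1-simplices (6): ce, cf, cg, ef, eg, fg
  2-simplices (4): cef, ceg, cfg, efg

Hence C_0 ≅ Z^7, C_1 ≅ Z^6, C_2 ≅ Z^4.

The boundary map ∂_1: C_1 → C_0 maps an edge to its endpoints' difference, ∂[p,q] = q − p. For instance
  ∂cg = g − c.
This gives a 7×6 integer matrix of rank 3; reducing to Smith normal form yields diagonal entries (1,1,1).

The boundary map ∂_2: C_2 → C_1 maps a triangle to the signed sum of its edges. For instance
  ∂ceg = eg − cg + ce,
  ∂cfg = fg − cg + cf.
As a 6×4 matrix over Z this has rank 3, with invariant factors (1,1,1).

Computing H_k = (kernel of ∂_k) / (image of ∂_{k+1}):

  H_0: rank C_0 − rank ∂_1 = 7 − 3 = 4, and the invariant factors of ∂_1 are all 1, so H_0 ≅ Z^4.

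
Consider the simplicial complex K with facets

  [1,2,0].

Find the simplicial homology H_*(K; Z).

H_0 ≅ Z,  H_1 = 0,  H_2 = 0.

Order the vertices as 0 < 1 < 2. Listing each simplex with vertices in this order, K has dimension 2 with simplices:

  0-simplices (3): [0], [1], [2]
  1-simplices (3): [0,1], [0,2], [1,2]
  2-simplices (1): [0,1,2]

giving chain groups C_0 ≅ Z^3, C_1 ≅ Z^3, C_2 ≅ Z^1.

The boundary map ∂_1: C_1 → C_0 maps an edge to its endpoints' difference, ∂[p,q] = q − p.
This gives a 3×3 integer matrix of rank 2; reducing to Smith normal form yields diagonal entries (1,1).

∂_2: C_2 → C_1 maps a triangle to the signed sum of its edges. For instance
  ∂[0,1,2] = [1,2] − [0,2] + [0,1].
As a 3×1 matrix over Z this has rank 1, with invariant factors (1).

Reading off H_k = ker ∂_k / im ∂_{k+1}:

  H_0: rank C_0 − rank ∂_1 = 3 − 2 = 1, and the invariant factors of ∂_1 are all 1, so H_0 = Z.
  H_1: rank ker ∂_1 − rank ∂_2 = (3 − 2) − 1 = 0, and the invariant factors of ∂_2 are all 1, so H_1 = 0.
  H_2: rank ker ∂_2 − rank ∂_3 = (1 − 1) − 0 = 0, and there is no ∂_3, so H_2 = 0.

As a check, the Euler characteristic is 3 − 3 + 1 = 1, which agrees with 1 − 0 + 0 = 1.
(K is a triangulation of the 2-simplex.)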